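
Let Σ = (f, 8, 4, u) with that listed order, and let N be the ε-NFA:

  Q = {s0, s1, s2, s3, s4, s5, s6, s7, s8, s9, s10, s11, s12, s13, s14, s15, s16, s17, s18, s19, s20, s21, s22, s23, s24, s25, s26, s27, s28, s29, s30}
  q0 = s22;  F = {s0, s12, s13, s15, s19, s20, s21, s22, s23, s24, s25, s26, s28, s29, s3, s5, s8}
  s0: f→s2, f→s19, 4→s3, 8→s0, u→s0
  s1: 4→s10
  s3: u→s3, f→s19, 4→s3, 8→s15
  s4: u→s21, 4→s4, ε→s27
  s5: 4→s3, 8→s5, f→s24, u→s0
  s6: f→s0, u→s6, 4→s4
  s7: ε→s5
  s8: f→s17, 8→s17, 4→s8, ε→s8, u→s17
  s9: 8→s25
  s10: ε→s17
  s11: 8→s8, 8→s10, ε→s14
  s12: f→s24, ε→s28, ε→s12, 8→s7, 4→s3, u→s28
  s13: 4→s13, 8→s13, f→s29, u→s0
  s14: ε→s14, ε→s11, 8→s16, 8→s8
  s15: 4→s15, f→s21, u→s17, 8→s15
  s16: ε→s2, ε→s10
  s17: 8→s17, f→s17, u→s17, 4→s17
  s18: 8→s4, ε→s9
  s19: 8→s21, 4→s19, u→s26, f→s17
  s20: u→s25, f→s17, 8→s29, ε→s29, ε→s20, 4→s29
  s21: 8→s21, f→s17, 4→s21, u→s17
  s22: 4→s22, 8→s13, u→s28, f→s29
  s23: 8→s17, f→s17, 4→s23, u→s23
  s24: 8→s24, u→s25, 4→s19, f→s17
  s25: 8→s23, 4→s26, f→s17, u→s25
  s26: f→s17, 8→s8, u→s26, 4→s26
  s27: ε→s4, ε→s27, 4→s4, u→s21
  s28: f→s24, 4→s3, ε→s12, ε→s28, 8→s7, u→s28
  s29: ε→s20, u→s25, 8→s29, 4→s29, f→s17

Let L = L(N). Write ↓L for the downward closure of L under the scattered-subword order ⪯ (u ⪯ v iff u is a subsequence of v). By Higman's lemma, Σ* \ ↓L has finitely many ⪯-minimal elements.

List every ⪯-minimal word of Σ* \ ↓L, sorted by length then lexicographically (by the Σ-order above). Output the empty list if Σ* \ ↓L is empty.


|Q|=31, |F|=17, |δ|=106 (19 ε).
min D↑ (16 st, q0=0, F={4}): 0:f→1,8→2,4→0,u→3 1:f→4,8→1,4→1,u→5 2:f→1,8→2,4→2,u→6 3:f→7,8→8,4→9,u→3 4:f→4,8→4,4→4,u→4 5:f→4,8→10,4→11,u→5 6:f→12,8→6,4→9,u→6 7:f→4,8→7,4→12,u→5 8:f→7,8→8,4→9,u→6 9:f→12,8→13,4→9,u→9 10:f→4,8→4,4→10,u→10 11:f→4,8→14,4→11,u→11 12:f→4,8→15,4→12,u→11 13:f→15,8→13,4→13,u→4 14:f→4,8→4,4→14,u→4 15:f→4,8→15,4→15,u→4 (ε-aug+det+¬).
'ff': |S_i|=[20, 11, 1] end={s17} rej; 2/2 single-dels accept.
'fu88': run [20, 11, 5, 3, 1] end={s17} rej; 4/4 deletions ∈↓L.
'u48u': N↓-sim [20, 16, 8, 4, 1] end={s17} — reject; 4/4 single-dels accept.
'8uf8u': run [20, 17, 11, 6, 3, 1] end={s17} rej; 5/5 del acc.
4 obstructions.

A = [ff, fu88, u48u, 8uf8u].


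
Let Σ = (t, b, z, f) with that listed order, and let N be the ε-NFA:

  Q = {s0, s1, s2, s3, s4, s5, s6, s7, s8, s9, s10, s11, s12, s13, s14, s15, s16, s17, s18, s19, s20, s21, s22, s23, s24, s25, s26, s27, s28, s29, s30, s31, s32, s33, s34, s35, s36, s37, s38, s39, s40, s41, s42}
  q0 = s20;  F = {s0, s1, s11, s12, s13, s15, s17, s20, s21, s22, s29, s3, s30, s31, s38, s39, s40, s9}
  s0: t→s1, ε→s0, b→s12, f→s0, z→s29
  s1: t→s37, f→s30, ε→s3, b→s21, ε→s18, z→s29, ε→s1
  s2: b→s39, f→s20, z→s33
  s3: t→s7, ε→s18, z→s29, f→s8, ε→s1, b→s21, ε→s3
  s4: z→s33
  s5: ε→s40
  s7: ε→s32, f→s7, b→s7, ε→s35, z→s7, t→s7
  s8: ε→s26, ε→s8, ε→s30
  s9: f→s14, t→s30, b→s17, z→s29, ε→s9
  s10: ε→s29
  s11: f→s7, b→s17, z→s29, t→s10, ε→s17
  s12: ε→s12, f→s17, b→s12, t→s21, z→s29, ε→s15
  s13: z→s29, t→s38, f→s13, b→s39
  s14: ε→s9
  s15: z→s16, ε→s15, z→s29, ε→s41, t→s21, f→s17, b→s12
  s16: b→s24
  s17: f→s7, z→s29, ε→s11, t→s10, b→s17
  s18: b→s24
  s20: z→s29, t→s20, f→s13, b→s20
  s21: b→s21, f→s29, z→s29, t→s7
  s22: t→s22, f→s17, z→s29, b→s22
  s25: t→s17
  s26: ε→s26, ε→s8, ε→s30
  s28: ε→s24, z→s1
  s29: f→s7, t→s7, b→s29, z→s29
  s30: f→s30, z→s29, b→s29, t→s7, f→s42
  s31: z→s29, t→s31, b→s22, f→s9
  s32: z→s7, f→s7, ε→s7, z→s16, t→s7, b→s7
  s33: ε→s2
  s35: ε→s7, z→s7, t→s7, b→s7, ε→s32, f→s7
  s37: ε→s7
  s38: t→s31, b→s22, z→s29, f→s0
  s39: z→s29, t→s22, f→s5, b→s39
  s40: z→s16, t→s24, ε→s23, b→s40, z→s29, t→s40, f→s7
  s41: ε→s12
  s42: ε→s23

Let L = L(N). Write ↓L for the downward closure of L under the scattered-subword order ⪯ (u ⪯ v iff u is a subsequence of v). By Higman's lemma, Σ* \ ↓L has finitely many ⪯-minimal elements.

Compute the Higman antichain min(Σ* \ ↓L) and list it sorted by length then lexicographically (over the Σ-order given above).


|Q|=43, |F|=18, |δ|=131 (34 ε).
min D↑ (16 st, q0=0, F={3}): 0:t→0,b→0,z→1,f→2 1:t→3,b→1,z→1,f→3 2:t→4,b→5,z→1,f→2 3:t→3,b→3,z→3,f→3 4:t→6,b→7,z→1,f→8 5:t→7,b→5,z→1,f→9 6:t→6,b→7,z→1,f→10 7:t→7,b→7,z→1,f→11 8:t→12,b→13,z→1,f→8 9:t→9,b→9,z→1,f→3 10:t→14,b→11,z→1,f→10 11:t→1,b→11,z→1,f→3 12:t→3,b→15,z→1,f→14 13:t→15,b→13,z→1,f→11 14:t→3,b→1,z→1,f→14 15:t→3,b→15,z→1,f→1 [Hopcroft].
'zt': N↓-sim [33, 6, 5] end={s16,s24,s32,s35,s7} rej; 2/2 deletions ∈↓L.
'zf': N↓-sim [33, 6, 5] end={s16,s24,s32,s35,s7} rej; 2/2 deletions ∈↓L.
'fbff': run [33, 32, 18, 12, 5] end={s16,s24,s32,s35,s7} — reject; 4/4 single-dels accept.
'ftftt': N↓-sim [33, 32, 29, 25, 17, 6] end={s16,s24,s32,s35,s37,s7} — reject; 5/5 del acc.
'fttfbf': N↓-sim [33, 32, 29, 24, 16, 9, 5] end={s16,s24,s32,s35,s7} rej; 6/6 single-dels accept.
5 words, ⪯-incomp.

A = [zt, zf, fbff, ftftt, fttfbf].


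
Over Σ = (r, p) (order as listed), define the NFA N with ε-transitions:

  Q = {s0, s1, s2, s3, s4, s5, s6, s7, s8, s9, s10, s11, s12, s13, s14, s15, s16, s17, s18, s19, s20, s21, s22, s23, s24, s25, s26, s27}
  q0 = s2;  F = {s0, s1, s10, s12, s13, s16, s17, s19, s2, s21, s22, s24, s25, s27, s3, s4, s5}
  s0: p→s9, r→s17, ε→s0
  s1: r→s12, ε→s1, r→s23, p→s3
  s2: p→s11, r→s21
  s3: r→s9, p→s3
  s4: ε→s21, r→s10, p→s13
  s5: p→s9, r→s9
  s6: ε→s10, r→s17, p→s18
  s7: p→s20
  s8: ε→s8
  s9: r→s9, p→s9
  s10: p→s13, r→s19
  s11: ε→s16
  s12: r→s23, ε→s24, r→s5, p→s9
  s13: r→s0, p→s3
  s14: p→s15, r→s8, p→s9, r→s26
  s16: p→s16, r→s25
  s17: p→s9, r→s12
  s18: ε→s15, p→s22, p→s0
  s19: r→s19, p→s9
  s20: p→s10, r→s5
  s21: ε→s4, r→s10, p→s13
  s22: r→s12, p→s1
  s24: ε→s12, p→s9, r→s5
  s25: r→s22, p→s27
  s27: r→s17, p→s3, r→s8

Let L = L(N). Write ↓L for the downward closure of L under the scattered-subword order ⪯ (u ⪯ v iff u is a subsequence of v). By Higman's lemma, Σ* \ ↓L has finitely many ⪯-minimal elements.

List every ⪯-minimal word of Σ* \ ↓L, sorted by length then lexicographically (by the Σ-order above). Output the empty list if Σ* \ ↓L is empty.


min(Σ*\↓L) = [rrrp, rprp, rppr, prrrrr].

|Q|=28, |F|=17, |δ|=60 (10 ε).
min D↑ (16 st, q0=0, F={11}): 0:r→1,p→2 1:r→3,p→4 2:r→5,p→2 3:r→6,p→4 4:r→7,p→8 5:r→9,p→10 6:r→6,p→11 7:r→12,p→11 8:r→11,p→8 9:r→13,p→14 10:r→12,p→8 11:r→11,p→11 12:r→13,p→11 13:r→15,p→11 14:r→13,p→8 15:r→11,p→11 [Hopcroft].
'rrrp': |S_i|=[21, 18, 14, 8, 1] end={s9} ∉↓L; 4/4 del acc.
'rprp': |S_i|=[21, 18, 12, 8, 1] end={s9} rej; 4/4 del acc.
'rppr': |S_i|=[21, 18, 12, 2, 1] end={s9} rej; 4/4 single-dels accept.
'prrrrr': N↓-sim [21, 16, 13, 10, 5, 3, 1] end={s9} — reject; 6/6 deletions ∈↓L.
4 minimals (antichain).


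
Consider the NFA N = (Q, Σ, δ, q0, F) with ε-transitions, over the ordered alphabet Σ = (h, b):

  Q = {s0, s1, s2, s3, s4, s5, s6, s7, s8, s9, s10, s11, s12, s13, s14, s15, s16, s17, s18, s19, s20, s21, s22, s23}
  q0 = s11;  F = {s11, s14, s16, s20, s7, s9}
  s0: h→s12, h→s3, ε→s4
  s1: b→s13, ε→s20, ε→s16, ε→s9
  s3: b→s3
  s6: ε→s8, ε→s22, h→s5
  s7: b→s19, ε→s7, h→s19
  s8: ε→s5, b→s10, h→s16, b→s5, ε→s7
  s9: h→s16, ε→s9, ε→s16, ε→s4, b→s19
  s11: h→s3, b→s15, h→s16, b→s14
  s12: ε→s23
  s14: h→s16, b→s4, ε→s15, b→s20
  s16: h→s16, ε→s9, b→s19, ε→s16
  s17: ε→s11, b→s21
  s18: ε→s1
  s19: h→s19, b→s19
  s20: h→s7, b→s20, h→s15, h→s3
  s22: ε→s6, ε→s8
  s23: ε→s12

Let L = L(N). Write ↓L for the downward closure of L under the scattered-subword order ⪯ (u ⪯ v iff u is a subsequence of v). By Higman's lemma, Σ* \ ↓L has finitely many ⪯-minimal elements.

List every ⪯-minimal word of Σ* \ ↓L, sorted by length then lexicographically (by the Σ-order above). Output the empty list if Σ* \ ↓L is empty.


A = [hb, bbhh].

|Q|=24, |F|=6, |δ|=49 (21 ε).
min D↑ (6 st, q0=0, F={3}): 0:h→1,b→2 1:h→1,b→3 2:h→1,b→4 3:h→3,b→3 4:h→5,b→4 5:h→3,b→3.
'hb': |S_i|=[10, 7, 2] end={s19,s3} — reject; 2/2 deletions ∈↓L.
'bbhh': run [10, 9, 6, 4, 1] end={s19} rej; 4/4 deletions ∈↓L.
2 words, ⪯-incomp.


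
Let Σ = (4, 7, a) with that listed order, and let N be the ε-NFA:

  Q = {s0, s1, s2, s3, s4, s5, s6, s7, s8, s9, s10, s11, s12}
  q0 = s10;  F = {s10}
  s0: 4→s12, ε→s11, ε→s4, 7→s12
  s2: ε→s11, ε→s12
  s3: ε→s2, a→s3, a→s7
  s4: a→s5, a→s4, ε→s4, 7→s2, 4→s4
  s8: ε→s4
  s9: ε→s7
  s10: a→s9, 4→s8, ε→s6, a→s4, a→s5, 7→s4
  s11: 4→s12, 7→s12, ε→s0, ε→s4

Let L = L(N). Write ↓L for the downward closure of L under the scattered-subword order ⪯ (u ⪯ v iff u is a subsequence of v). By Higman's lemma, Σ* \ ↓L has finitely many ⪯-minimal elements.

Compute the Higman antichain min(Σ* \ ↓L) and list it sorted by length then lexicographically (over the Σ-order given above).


|Q|=13, |F|=1, |δ|=26 (11 ε).
min D↑ (2 st, q0=0, F={1}): 0:4→1,7→1,a→1 1:4→1,7→1,a→1.
'4': N↓-sim [11, 7] end={s0,s11,s12,s2,s4,s5,s8} — reject; 1/1 del acc.
'7': |S_i|=[11, 6] end={s0,s11,s12,s2,s4,s5} rej; 1/1 single-dels accept.
'a': run [11, 8] end={s0,s11,s12,s2,s4,s5,s7,s9} rej; 1/1 deletions ∈↓L.
3 minimals (antichain).

min(Σ*\↓L) = [4, 7, a].


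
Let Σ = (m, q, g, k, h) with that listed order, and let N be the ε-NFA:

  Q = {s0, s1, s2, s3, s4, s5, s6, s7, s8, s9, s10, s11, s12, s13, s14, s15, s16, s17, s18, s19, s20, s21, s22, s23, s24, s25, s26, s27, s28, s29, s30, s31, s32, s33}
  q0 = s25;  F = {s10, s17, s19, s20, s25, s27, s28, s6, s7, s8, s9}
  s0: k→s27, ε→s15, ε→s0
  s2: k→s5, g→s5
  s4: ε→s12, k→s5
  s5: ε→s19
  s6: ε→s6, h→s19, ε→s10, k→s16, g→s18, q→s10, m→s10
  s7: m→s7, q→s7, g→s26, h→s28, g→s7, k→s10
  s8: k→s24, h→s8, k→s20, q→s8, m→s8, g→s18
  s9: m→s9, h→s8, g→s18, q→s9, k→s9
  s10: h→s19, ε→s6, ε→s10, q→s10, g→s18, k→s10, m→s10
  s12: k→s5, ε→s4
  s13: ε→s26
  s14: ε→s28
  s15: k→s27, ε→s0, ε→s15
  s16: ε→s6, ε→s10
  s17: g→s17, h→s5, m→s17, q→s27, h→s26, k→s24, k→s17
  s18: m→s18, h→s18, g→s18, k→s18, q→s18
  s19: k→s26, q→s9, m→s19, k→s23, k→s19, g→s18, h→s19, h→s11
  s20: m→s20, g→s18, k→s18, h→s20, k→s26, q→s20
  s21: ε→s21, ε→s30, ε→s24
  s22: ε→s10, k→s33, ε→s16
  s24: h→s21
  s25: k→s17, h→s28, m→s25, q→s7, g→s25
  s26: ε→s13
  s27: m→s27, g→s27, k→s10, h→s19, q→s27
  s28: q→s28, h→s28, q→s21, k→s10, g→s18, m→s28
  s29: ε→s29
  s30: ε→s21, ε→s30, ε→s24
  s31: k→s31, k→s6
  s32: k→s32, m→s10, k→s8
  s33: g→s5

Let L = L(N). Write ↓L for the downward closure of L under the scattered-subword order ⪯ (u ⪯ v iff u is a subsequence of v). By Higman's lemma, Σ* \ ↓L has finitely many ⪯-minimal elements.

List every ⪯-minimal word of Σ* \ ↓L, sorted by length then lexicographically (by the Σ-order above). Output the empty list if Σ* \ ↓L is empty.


|Q|=34, |F|=11, |δ|=108 (25 ε).
min D↑ (11 st, q0=0, F={7}): 0:m→0,q→1,g→0,k→2,h→3 1:m→1,q→1,g→1,k→4,h→3 2:m→2,q→5,g→2,k→2,h→6 3:m→3,q→3,g→7,k→4,h→3 4:m→4,q→4,g→7,k→4,h→6 5:m→5,q→5,g→5,k→4,h→6 6:m→6,q→8,g→7,k→6,h→6 7:m→7,q→7,g→7,k→7,h→7 8:m→8,q→8,g→7,k→8,h→9 9:m→9,q→9,g→7,k→10,h→9 10:m→10,q→10,g→7,k→7,h→10 (ε-aug+det+¬).
'hg': run [21, 17, 1] end={s18} rej; 2/2 single-dels accept.
'qkg': |S_i|=[21, 18, 15, 1] end={s18} — reject; 3/3 del acc.
'khqhkk': run [21, 18, 13, 9, 8, 7, 3] end={s13,s18,s26} rej; 6/6 del acc.
3 obstructions.

Antichain: [hg, qkg, khqhkk].


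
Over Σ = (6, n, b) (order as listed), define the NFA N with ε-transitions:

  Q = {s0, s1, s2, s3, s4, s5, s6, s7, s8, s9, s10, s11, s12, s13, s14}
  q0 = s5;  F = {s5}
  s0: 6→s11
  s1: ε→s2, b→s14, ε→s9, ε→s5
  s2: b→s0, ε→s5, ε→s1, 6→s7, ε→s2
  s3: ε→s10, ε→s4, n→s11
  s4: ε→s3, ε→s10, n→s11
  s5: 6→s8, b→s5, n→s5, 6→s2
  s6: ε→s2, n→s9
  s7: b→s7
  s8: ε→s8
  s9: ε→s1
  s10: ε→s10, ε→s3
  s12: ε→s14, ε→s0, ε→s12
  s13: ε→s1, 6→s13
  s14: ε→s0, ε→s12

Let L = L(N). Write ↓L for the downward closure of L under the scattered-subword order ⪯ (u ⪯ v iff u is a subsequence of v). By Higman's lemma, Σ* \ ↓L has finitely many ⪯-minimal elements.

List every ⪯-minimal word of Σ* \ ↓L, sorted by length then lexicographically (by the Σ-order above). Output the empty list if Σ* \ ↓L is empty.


min(Σ*\↓L) = [].

|Q|=15, |F|=1, |δ|=34 (21 ε).
min D↑ (1 st, q0=0, F={}): 0:6→0,n→0,b→0.
L(D↑) = ∅; no obstructions.


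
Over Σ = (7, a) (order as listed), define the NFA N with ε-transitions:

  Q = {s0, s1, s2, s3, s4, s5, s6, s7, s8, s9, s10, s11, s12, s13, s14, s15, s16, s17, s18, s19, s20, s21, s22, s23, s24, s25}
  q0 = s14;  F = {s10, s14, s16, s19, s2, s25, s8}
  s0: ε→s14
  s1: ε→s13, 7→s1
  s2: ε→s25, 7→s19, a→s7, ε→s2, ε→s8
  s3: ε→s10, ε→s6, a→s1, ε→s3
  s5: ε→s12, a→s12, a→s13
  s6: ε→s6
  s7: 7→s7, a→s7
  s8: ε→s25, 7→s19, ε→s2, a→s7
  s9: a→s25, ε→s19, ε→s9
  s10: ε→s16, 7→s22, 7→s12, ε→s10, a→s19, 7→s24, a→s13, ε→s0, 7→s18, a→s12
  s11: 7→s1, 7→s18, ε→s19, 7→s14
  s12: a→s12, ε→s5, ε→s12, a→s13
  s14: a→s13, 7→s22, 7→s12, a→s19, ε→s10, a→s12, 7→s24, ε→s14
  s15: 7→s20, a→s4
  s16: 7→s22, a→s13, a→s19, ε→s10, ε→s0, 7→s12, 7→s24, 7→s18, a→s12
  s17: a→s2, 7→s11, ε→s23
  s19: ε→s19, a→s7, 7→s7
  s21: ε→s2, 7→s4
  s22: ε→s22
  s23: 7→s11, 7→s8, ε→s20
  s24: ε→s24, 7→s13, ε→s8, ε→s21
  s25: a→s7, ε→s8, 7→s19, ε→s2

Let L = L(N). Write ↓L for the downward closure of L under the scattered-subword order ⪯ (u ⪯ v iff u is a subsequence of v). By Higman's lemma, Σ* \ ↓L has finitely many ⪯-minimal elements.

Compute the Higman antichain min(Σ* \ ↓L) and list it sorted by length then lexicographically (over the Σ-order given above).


|Q|=26, |F|=7, |δ|=82 (34 ε).
min D↑ (4 st, q0=0, F={3}): 0:7→1,a→2 1:7→2,a→3 2:7→3,a→3 3:7→3,a→3 (ε-aug+det+¬).
'7a': |S_i|=[17, 13, 4] end={s12,s13,s5,s7} ∉↓L; 2/2 deletions ∈↓L.
'a7': run [17, 5, 1] end={s7} — reject; 2/2 deletions ∈↓L.
'aa': N↓-sim [17, 5, 4] end={s12,s13,s5,s7} ∉↓L; 2/2 del acc.
'777': run [17, 13, 4, 1] end={s7} rej; 3/3 del acc.
4 obstructions.

Antichain: [7a, a7, aa, 777].


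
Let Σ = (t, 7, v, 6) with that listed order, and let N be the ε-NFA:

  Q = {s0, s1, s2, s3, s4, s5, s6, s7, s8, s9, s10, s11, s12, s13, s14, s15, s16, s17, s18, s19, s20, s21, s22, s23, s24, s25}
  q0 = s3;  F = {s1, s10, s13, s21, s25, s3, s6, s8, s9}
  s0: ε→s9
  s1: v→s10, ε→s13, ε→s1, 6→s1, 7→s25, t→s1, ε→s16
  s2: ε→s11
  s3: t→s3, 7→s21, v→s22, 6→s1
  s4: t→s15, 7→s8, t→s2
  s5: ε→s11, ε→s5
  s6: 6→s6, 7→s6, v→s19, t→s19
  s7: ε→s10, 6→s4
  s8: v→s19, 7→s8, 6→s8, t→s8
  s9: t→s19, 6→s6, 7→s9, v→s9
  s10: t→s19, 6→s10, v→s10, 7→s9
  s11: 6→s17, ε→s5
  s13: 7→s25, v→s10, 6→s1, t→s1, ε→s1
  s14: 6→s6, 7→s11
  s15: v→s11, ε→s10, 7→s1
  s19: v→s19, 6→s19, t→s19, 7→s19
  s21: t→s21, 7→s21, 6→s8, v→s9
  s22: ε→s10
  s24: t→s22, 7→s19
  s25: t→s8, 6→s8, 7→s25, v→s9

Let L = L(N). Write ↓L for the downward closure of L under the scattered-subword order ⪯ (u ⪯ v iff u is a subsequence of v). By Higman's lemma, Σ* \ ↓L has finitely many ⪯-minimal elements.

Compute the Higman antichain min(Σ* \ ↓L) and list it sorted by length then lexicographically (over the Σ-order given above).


Antichain: [vt, 76v, 67tv].

|Q|=26, |F|=9, |δ|=63 (12 ε).
min D↑ (9 st, q0=0, F={6}): 0:t→0,7→1,v→2,6→3 1:t→1,7→1,v→4,6→5 2:t→6,7→4,v→2,6→2 3:t→3,7→7,v→2,6→3 4:t→6,7→4,v→4,6→8 5:t→5,7→5,v→6,6→5 6:t→6,7→6,v→6,6→6 7:t→5,7→7,v→4,6→5 8:t→6,7→8,v→6,6→8 (ε-aug+det+¬).
'vt': run [12, 5, 1] end={s19} rej; 2/2 single-dels accept.
'76v': run [12, 6, 3, 1] end={s19} rej; 3/3 deletions ∈↓L.
'67tv': run [12, 9, 5, 2, 1] end={s19} rej; 4/4 single-dels accept.
3 minimals (antichain).


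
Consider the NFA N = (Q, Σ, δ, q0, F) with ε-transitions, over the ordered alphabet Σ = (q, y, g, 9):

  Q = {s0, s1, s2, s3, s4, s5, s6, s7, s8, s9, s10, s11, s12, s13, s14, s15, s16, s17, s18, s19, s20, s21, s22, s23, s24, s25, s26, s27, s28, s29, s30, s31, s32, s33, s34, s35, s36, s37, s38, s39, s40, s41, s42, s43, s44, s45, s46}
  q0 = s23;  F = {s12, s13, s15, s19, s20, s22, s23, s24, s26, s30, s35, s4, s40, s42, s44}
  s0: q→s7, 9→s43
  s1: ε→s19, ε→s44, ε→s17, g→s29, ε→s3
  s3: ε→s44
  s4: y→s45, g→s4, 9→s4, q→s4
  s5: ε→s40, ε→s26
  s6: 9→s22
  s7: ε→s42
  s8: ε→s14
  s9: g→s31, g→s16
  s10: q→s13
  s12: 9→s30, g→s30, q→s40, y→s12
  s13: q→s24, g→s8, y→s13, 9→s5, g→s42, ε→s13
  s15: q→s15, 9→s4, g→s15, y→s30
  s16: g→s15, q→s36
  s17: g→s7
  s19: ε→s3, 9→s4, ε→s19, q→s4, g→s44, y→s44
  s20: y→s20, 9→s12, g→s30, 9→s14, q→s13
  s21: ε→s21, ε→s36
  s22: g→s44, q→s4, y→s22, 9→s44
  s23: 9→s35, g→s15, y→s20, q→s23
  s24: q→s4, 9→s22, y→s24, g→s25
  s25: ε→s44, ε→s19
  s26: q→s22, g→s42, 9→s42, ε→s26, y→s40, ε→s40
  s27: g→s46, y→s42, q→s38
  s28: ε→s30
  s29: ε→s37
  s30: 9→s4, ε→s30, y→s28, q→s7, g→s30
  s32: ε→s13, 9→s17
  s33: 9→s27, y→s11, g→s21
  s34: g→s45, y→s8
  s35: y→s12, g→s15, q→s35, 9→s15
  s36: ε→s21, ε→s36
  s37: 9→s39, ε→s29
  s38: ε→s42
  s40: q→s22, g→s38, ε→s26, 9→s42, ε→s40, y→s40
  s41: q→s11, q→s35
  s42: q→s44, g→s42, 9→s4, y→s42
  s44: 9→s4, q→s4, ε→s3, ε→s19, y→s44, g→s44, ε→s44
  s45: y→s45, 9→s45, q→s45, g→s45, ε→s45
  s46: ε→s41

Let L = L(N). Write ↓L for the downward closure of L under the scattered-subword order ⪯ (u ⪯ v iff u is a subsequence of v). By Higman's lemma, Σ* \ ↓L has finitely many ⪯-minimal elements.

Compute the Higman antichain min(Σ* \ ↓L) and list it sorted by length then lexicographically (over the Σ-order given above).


Antichain: [g9y, 999y, yqqqy].

|Q|=47, |F|=15, |δ|=121 (33 ε).
min D↑ (14 st, q0=0, F={11}): 0:q→0,y→1,g→2,9→3 1:q→4,y→1,g→5,9→6 2:q→2,y→5,g→2,9→7 3:q→3,y→6,g→2,9→2 4:q→8,y→4,g→9,9→10 5:q→9,y→5,g→5,9→7 6:q→10,y→6,g→5,9→5 7:q→7,y→11,g→7,9→7 8:q→7,y→8,g→12,9→13 9:q→12,y→9,g→9,9→7 10:q→13,y→10,g→9,9→9 11:q→11,y→11,g→11,9→11 12:q→7,y→12,g→12,9→7 13:q→7,y→13,g→12,9→12 (ε-aug+det+¬).
'g9y': |S_i|=[24, 14, 2, 1] end={s45} ∉↓L; 3/3 deletions ∈↓L.
'999y': |S_i|=[24, 18, 10, 2, 1] end={s45} — reject; 4/4 del acc.
'yqqqy': run [24, 21, 17, 8, 2, 1] end={s45} rej; 5/5 deletions ∈↓L.
3 minimals (antichain).


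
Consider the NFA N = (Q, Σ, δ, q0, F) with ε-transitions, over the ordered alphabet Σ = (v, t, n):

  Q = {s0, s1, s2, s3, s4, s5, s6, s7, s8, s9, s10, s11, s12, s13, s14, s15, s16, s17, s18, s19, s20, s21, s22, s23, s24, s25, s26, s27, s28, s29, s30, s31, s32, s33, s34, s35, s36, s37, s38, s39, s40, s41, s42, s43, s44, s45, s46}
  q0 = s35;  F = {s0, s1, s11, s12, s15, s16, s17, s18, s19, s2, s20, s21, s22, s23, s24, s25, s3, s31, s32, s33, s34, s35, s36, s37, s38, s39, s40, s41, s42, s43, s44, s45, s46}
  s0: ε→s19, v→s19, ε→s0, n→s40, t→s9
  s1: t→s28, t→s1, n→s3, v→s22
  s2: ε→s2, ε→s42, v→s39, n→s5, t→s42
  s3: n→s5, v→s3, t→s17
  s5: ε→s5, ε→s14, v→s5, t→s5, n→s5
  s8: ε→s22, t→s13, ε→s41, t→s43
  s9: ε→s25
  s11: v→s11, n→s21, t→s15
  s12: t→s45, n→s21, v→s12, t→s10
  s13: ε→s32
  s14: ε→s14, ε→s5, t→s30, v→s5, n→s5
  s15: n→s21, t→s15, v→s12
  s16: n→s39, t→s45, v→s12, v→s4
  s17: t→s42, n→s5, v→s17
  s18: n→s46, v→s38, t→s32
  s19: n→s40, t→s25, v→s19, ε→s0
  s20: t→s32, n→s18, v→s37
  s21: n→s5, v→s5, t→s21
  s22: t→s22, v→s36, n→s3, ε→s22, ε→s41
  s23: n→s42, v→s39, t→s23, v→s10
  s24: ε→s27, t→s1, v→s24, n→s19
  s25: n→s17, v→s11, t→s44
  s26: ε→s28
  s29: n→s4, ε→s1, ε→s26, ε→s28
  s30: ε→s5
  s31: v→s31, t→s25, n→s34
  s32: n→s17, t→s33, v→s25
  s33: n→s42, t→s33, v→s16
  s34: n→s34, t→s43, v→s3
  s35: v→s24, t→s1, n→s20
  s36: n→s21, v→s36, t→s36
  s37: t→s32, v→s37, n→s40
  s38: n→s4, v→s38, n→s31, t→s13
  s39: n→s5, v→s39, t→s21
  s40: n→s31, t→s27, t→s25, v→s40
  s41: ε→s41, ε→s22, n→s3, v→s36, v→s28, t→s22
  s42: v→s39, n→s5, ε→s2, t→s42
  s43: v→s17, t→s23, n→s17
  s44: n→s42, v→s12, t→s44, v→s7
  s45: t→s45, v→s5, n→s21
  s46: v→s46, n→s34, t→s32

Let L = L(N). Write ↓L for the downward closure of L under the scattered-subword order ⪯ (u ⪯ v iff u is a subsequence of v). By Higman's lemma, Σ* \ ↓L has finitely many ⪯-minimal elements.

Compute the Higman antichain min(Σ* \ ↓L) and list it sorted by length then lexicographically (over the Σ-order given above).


Antichain: [tnn, tvvnv, vntvnv, nttvtv, nnnnvn].

|Q|=47, |F|=33, |δ|=140 (24 ε).
min D↑ (31 st, q0=0, F={14}): 0:v→1,t→2,n→3 1:v→1,t→2,n→4 2:v→5,t→2,n→6 3:v→7,t→8,n→9 4:v→4,t→10,n→11 5:v→12,t→5,n→6 6:v→6,t→13,n→14 7:v→7,t→8,n→11 8:v→10,t→15,n→13 9:v→16,t→8,n→17 10:v→18,t→19,n→13 11:v→11,t→10,n→20 12:v→12,t→12,n→21 13:v→13,t→22,n→14 14:v→14,t→14,n→14 15:v→23,t→15,n→22 16:v→16,t→8,n→20 17:v→17,t→8,n→24 18:v→18,t→25,n→21 19:v→26,t→19,n→22 20:v→20,t→10,n→24 21:v→14,t→21,n→14 22:v→27,t→22,n→14 23:v→26,t→28,n→27 24:v→6,t→29,n→24 25:v→26,t→25,n→21 26:v→26,t→28,n→21 27:v→27,t→21,n→14 28:v→14,t→28,n→21 29:v→13,t→30,n→13 30:v→27,t→30,n→22 (ε-aug+det+¬).
'tnn': run [43, 31, 9, 3] end={s14,s30,s5} ∉↓L; 3/3 single-dels accept.
'tvvnv': N↓-sim [43, 31, 23, 18, 4, 3] end={s14,s30,s5} rej; 5/5 single-dels accept.
'vntvnv': run [43, 40, 27, 20, 14, 4, 3] end={s14,s30,s5} — reject; 6/6 deletions ∈↓L.
'nttvtv': |S_i|=[43, 36, 25, 17, 11, 6, 3] end={s14,s30,s5} — reject; 6/6 deletions ∈↓L.
'nnnnvn': N↓-sim [43, 36, 31, 26, 13, 10, 3] end={s14,s30,s5} rej; 6/6 del acc.
5 minimals (antichain).


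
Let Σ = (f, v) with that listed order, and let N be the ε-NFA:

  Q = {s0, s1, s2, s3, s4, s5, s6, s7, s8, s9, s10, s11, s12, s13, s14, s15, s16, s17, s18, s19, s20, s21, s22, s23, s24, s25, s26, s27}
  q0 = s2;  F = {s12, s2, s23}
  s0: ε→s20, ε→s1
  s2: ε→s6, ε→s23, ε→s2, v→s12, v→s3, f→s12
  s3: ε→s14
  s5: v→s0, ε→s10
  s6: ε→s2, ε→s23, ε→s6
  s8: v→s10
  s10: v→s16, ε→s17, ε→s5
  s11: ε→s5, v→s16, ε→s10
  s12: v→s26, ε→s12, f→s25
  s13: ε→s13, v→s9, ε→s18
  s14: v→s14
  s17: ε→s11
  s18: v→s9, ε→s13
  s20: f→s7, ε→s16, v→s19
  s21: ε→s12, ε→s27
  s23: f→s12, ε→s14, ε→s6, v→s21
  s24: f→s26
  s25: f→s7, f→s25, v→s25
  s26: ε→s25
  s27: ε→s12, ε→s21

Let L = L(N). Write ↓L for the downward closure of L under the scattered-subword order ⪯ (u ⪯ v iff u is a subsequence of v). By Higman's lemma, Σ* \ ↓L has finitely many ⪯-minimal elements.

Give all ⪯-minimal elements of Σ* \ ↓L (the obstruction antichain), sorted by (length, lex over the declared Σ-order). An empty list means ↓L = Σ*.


min(Σ*\↓L) = [ff, fv, vf, vv].

|Q|=28, |F|=3, |δ|=47 (27 ε).
min D↑ (3 st, q0=0, F={2}): 0:f→1,v→1 1:f→2,v→2 2:f→2,v→2 (ε-aug+det+¬).
'ff': |S_i|=[11, 4, 2] end={s25,s7} rej; 2/2 deletions ∈↓L.
'fv': run [11, 4, 3] end={s25,s26,s7} rej; 2/2 del acc.
'vf': |S_i|=[11, 8, 2] end={s25,s7} ∉↓L; 2/2 del acc.
'vv': N↓-sim [11, 8, 4] end={s14,s25,s26,s7} ∉↓L; 2/2 single-dels accept.
4 obstructions.


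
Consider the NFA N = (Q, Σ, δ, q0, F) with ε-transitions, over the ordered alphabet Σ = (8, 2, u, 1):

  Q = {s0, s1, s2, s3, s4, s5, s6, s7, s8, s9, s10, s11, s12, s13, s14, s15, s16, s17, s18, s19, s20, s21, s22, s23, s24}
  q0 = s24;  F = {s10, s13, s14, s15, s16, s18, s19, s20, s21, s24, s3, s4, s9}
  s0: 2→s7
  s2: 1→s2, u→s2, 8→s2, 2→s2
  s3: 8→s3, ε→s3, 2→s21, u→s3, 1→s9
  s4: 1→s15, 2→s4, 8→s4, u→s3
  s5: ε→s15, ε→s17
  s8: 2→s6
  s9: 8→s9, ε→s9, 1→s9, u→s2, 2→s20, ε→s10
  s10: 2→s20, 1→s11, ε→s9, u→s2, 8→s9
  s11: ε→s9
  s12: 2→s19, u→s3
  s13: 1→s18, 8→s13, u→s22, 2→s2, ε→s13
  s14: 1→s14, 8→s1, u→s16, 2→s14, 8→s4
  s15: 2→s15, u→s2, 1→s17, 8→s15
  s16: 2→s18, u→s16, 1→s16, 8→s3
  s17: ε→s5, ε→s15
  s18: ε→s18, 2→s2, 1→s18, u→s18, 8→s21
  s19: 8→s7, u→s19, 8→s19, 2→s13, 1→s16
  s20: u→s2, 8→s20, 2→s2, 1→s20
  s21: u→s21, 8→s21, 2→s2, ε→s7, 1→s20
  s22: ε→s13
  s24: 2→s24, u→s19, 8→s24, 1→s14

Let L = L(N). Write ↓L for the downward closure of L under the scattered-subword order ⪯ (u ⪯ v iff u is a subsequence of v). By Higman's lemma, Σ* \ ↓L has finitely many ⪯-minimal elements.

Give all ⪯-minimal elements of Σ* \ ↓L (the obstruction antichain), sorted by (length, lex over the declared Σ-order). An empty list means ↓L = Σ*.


|Q|=25, |F|=13, |δ|=75 (13 ε).
min D↑ (13 st, q0=0, F={6}): 0:8→0,2→0,u→1,1→2 1:8→1,2→3,u→1,1→4 2:8→5,2→2,u→4,1→2 3:8→3,2→6,u→3,1→7 4:8→8,2→7,u→4,1→4 5:8→5,2→5,u→8,1→9 6:8→6,2→6,u→6,1→6 7:8→10,2→6,u→7,1→7 8:8→8,2→10,u→8,1→11 9:8→9,2→9,u→6,1→9 10:8→10,2→6,u→10,1→12 11:8→11,2→12,u→6,1→11 12:8→12,2→6,u→6,1→12 [Hopcroft].
'u22': run [20, 13, 7, 1] end={s2} rej; 3/3 deletions ∈↓L.
'181u': |S_i|=[20, 16, 13, 8, 1] end={s2} rej; 4/4 deletions ∈↓L.
2 obstructions.

min(Σ*\↓L) = [u22, 181u].


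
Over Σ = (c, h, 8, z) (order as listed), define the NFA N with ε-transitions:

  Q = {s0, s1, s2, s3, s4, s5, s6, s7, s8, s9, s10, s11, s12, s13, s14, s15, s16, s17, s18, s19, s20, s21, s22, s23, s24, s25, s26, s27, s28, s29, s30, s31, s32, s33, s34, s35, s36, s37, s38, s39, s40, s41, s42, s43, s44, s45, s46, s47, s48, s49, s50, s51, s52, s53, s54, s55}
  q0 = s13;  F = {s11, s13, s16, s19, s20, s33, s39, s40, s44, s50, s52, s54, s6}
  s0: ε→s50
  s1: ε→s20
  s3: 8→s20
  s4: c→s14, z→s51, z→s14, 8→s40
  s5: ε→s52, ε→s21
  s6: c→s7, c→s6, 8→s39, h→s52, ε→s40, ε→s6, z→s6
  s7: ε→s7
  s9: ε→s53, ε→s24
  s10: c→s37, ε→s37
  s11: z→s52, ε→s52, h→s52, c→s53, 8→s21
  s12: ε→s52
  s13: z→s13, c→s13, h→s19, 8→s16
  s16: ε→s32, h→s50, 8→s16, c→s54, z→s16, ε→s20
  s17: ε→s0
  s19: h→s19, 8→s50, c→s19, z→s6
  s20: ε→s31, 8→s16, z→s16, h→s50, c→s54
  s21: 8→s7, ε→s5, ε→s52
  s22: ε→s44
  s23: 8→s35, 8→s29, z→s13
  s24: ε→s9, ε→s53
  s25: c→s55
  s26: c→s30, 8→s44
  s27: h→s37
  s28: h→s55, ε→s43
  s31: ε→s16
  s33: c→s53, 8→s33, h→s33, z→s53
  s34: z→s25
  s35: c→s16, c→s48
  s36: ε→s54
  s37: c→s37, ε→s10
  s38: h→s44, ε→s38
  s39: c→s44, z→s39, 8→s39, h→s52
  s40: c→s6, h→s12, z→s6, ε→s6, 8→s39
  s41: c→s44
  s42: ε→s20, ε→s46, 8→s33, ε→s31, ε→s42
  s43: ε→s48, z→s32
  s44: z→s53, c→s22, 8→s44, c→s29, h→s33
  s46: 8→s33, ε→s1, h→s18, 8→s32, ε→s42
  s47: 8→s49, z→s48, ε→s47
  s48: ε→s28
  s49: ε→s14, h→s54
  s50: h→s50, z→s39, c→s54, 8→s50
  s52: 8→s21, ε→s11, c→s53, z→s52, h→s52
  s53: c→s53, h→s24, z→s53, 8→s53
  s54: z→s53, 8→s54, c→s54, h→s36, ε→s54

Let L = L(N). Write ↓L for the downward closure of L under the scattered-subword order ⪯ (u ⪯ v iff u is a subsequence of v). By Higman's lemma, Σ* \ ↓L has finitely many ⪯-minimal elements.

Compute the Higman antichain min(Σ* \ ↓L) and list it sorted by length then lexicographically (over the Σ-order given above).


|Q|=56, |F|=13, |δ|=126 (39 ε).
min D↑ (11 st, q0=0, F={8}): 0:c→0,h→1,8→2,z→0 1:c→1,h→1,8→3,z→4 2:c→5,h→3,8→2,z→2 3:c→5,h→3,8→3,z→6 4:c→4,h→7,8→6,z→4 5:c→5,h→5,8→5,z→8 6:c→9,h→7,8→6,z→6 7:c→8,h→7,8→7,z→7 8:c→8,h→8,8→8,z→8 9:c→9,h→10,8→9,z→8 10:c→8,h→10,8→10,z→8 (ε-aug+det+¬).
'8cz': N↓-sim [25, 20, 9, 3] end={s24,s53,s9} — reject; 3/3 single-dels accept.
'hzhc': N↓-sim [25, 20, 16, 10, 3] end={s24,s53,s9} — reject; 4/4 deletions ∈↓L.
2 words, ⪯-incomp.

min(Σ*\↓L) = [8cz, hzhc].


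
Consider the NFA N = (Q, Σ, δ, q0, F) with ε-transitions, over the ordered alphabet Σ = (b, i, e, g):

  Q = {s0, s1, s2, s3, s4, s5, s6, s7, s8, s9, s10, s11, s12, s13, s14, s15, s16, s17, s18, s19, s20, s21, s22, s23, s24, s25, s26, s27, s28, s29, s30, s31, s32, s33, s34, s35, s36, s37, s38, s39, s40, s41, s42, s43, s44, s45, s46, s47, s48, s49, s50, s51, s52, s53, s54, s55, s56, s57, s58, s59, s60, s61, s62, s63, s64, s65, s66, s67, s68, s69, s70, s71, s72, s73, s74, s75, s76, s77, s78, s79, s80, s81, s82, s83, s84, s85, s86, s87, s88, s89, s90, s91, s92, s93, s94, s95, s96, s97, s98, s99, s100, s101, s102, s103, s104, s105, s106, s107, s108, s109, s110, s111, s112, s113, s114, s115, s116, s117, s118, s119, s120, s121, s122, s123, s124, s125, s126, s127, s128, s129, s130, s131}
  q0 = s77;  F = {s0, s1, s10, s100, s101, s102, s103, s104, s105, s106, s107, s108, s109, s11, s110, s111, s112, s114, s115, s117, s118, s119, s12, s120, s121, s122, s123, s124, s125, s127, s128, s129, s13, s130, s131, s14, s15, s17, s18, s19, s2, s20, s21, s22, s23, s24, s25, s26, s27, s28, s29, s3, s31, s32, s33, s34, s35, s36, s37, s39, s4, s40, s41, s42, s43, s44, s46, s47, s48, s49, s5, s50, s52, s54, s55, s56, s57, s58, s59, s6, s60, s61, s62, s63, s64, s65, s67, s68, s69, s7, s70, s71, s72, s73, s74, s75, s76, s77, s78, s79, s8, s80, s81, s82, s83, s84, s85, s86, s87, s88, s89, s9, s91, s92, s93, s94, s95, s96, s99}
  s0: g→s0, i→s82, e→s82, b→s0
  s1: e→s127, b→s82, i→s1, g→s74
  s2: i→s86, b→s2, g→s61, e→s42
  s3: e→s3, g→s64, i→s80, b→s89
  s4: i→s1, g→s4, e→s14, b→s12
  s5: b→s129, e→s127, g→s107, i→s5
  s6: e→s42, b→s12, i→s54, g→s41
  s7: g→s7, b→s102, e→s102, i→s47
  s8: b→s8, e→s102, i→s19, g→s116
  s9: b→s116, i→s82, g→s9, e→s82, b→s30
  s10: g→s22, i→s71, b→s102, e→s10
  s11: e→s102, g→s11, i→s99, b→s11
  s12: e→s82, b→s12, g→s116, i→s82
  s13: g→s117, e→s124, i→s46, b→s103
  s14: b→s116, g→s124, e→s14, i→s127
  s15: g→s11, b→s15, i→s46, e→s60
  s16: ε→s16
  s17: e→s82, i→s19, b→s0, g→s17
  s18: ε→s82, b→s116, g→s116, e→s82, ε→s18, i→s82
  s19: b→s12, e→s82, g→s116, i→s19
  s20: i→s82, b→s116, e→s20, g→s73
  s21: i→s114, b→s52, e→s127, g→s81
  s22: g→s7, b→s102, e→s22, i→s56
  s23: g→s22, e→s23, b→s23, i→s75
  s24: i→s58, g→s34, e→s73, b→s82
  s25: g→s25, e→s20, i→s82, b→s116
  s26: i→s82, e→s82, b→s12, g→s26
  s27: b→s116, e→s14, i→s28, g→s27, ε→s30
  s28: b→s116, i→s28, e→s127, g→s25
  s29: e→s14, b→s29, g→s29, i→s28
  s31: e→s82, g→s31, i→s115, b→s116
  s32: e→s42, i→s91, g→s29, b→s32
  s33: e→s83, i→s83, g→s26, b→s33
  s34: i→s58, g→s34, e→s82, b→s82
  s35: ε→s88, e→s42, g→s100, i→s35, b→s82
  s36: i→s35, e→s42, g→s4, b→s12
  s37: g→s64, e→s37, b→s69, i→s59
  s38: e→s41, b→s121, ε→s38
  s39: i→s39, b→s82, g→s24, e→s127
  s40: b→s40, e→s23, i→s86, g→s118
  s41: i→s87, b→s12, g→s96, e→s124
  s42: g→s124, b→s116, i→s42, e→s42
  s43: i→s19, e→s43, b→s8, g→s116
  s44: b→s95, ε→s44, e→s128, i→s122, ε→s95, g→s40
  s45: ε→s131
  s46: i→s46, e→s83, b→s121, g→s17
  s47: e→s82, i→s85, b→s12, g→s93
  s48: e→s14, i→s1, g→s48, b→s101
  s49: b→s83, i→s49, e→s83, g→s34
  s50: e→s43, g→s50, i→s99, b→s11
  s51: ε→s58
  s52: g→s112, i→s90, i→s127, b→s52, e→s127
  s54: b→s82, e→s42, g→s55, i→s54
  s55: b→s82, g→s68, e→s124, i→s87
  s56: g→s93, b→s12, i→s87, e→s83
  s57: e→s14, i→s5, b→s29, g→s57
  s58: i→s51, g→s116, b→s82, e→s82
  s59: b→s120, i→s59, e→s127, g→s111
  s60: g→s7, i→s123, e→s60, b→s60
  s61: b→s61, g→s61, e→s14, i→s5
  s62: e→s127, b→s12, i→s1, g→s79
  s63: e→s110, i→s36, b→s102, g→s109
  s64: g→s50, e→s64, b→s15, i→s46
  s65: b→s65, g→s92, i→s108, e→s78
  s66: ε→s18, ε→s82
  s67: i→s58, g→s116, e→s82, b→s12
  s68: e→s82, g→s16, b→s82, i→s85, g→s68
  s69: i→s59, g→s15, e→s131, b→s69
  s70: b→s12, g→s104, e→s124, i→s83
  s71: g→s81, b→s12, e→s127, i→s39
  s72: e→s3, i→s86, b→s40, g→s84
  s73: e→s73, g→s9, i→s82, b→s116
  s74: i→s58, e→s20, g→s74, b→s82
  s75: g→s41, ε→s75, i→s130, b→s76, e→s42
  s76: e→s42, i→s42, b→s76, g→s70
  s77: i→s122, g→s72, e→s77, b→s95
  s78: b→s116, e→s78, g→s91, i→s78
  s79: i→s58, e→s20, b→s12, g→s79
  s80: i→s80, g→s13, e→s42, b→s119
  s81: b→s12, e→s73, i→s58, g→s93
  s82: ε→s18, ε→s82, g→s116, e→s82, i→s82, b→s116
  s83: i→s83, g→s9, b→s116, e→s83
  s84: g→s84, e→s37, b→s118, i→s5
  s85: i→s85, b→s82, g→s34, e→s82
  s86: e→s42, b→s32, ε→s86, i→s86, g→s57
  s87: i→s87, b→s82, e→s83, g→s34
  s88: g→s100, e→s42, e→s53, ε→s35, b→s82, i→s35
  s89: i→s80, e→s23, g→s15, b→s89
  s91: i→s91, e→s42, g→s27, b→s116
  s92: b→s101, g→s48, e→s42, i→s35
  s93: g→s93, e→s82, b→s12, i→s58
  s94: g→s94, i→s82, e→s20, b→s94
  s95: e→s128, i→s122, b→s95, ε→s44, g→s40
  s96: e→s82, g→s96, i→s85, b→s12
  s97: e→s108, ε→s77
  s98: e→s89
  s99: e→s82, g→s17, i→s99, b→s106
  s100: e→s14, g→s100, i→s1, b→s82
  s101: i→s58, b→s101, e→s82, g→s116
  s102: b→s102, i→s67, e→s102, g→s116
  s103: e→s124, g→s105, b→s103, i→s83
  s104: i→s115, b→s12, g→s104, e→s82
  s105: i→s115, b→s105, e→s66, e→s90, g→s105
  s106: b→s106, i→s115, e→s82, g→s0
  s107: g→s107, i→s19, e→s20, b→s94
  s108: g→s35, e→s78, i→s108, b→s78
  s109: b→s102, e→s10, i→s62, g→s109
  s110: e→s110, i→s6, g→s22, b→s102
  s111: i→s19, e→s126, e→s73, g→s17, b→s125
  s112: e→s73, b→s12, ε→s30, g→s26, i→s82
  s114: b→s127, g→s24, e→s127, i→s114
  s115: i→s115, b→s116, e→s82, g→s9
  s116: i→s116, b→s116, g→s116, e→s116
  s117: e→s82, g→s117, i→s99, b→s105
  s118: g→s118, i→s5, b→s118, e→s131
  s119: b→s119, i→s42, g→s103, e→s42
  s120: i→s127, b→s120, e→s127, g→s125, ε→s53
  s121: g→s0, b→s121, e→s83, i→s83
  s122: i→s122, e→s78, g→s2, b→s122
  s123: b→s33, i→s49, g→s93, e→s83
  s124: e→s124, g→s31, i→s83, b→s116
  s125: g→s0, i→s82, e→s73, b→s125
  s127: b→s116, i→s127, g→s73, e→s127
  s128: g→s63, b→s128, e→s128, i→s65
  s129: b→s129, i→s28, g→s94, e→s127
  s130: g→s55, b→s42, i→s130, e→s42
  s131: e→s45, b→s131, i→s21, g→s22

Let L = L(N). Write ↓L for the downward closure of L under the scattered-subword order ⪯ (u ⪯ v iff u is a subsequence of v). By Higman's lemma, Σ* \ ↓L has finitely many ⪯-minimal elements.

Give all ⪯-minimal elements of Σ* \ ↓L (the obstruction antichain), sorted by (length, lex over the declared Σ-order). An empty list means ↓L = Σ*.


min(Σ*\↓L) = [ieb, begbg, gibib, beiibb, geggeg, ggigig].

|Q|=132, |F|=119, |δ|=511 (21 ε).
min D↑ (117 st, q0=0, F={15}): 0:b→1,i→2,e→0,g→3 1:b→1,i→2,e→4,g→5 2:b→2,i→2,e→6,g→7 3:b→5,i→8,e→9,g→10 4:b→4,i→11,e→4,g→12 5:b→5,i→8,e→13,g→14 6:b→15,i→6,e→6,g→16 7:b→7,i→8,e→17,g→18 8:b→19,i→8,e→17,g→20 9:b→21,i→22,e→9,g→23 10:b→14,i→24,e→25,g→10 11:b→11,i→26,e→6,g→27 12:b→28,i→29,e→30,g→31 13:b→13,i→32,e→13,g→33 14:b→14,i→24,e→34,g→14 15:b→15,i→15,e→15,g→15 16:b→15,i→16,e→17,g→35 17:b→15,i→17,e→17,g→36 18:b→18,i→24,e→37,g→18 19:b→19,i→16,e→17,g→38 20:b→38,i→24,e→37,g→20 21:b→21,i→22,e→13,g→39 22:b→40,i→22,e→17,g→41 23:b→39,i→42,e→23,g→43 24:b→44,i→24,e→45,g→46 25:b→47,i→48,e→25,g→23 26:b→6,i→26,e→6,g→49 27:b→50,i→49,e→17,g→51 28:b→28,i→52,e→28,g→15 29:b→53,i→49,e→17,g→54 30:b→28,i→55,e→30,g→33 31:b→28,i→56,e→57,g→31 32:b→58,i→59,e→17,g→60 33:b→28,i→61,e→33,g→62 34:b→34,i→63,e→34,g→33 35:b→15,i→64,e→37,g→35 36:b→15,i→65,e→36,g→66 37:b→15,i→45,e→37,g→36 38:b→38,i→64,e→37,g→38 39:b→39,i→42,e→67,g→68 40:b→40,i→17,e→17,g→69 41:b→69,i→42,e→36,g→70 42:b→71,i→42,e→65,g→72 43:b→68,i→73,e→74,g→43 44:b→44,i→64,e→45,g→75 45:b→15,i→45,e→45,g→76 46:b→75,i→77,e→78,g→46 47:b→47,i→48,e→34,g→39 48:b→79,i→48,e→45,g→80 49:b→81,i→49,e→17,g→82 50:b→50,i→83,e→81,g→15 51:b→50,i→84,e→37,g→51 52:b→53,i→83,e→81,g→15 53:b→53,i→81,e→81,g→15 54:b→53,i→84,e→37,g→54 55:b→53,i→85,e→17,g→60 56:b→53,i→84,e→45,g→86 57:b→28,i→87,e→57,g→33 58:b→58,i→17,e→17,g→88 59:b→17,i→59,e→17,g→89 60:b→53,i→90,e→36,g→91 61:b→53,i→90,e→65,g→92 62:b→28,i→93,e→28,g→62 63:b→94,i→95,e→45,g→96 64:b→15,i→64,e→45,g→97 65:b→15,i→65,e→65,g→98 66:b→15,i→99,e→81,g→66 67:b→67,i→100,e→67,g→62 68:b→68,i→73,e→28,g→68 69:b→69,i→65,e→36,g→101 70:b→101,i→73,e→81,g→70 71:b→71,i→65,e→65,g→102 72:b→102,i→77,e→81,g→72 73:b→103,i→73,e→81,g→72 74:b→104,i→77,e→74,g→15 75:b→75,i→81,e→78,g→75 76:b→15,i→81,e→76,g→98 77:b→53,i→77,e→81,g→15 78:b→15,i→81,e→78,g→76 79:b→79,i→45,e→45,g→105 80:b→105,i→77,e→76,g→72 81:b→15,i→81,e→81,g→15 82:b→81,i→84,e→37,g→82 83:b→81,i→83,e→81,g→15 84:b→81,i→84,e→45,g→106 85:b→81,i→85,e→17,g→89 86:b→53,i→83,e→78,g→86 87:b→53,i→107,e→45,g→96 88:b→53,i→65,e→36,g→108 89:b→81,i→90,e→36,g→109 90:b→81,i→90,e→65,g→110 91:b→53,i→111,e→81,g→91 92:b→53,i→83,e→81,g→92 93:b→53,i→111,e→81,g→92 94:b→94,i→45,e→45,g→112 95:b→45,i→95,e→45,g→113 96:b→53,i→83,e→76,g→92 97:b→15,i→81,e→78,g→97 98:b→15,i→81,e→81,g→98 99:b→15,i→99,e→81,g→98 100:b→114,i→115,e→65,g→92 101:b→101,i→99,e→81,g→101 102:b→102,i→81,e→81,g→102 103:b→103,i→99,e→81,g→102 104:b→104,i→77,e→28,g→15 105:b→105,i→81,e→76,g→102 106:b→81,i→83,e→78,g→106 107:b→81,i→107,e→45,g→113 108:b→53,i→99,e→81,g→108 109:b→81,i→111,e→81,g→109 110:b→81,i→83,e→81,g→110 111:b→81,i→111,e→81,g→110 112:b→53,i→81,e→76,g→116 113:b→81,i→83,e→76,g→110 114:b→114,i→65,e→65,g→116 115:b→65,i→115,e→65,g→110 116:b→53,i→81,e→81,g→116.
'ieb': run [128, 99, 23, 2] end={s116,s30} ∉↓L; 3/3 deletions ∈↓L.
'begbg': N↓-sim [128, 120, 83, 63, 10, 1] end={s116} ∉↓L; 5/5 single-dels accept.
'gibib': |S_i|=[128, 120, 90, 41, 19, 2] end={s116,s30} ∉↓L; 5/5 del acc.
'beiibb': N↓-sim [128, 120, 83, 69, 41, 19, 2] end={s116,s30} ∉↓L; 6/6 deletions ∈↓L.
'geggeg': |S_i|=[128, 120, 88, 60, 35, 13, 1] end={s116} rej; 6/6 single-dels accept.
'ggigig': N↓-sim [128, 120, 97, 56, 27, 7, 1] end={s116} ∉↓L; 6/6 del acc.
6 obstructions.
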